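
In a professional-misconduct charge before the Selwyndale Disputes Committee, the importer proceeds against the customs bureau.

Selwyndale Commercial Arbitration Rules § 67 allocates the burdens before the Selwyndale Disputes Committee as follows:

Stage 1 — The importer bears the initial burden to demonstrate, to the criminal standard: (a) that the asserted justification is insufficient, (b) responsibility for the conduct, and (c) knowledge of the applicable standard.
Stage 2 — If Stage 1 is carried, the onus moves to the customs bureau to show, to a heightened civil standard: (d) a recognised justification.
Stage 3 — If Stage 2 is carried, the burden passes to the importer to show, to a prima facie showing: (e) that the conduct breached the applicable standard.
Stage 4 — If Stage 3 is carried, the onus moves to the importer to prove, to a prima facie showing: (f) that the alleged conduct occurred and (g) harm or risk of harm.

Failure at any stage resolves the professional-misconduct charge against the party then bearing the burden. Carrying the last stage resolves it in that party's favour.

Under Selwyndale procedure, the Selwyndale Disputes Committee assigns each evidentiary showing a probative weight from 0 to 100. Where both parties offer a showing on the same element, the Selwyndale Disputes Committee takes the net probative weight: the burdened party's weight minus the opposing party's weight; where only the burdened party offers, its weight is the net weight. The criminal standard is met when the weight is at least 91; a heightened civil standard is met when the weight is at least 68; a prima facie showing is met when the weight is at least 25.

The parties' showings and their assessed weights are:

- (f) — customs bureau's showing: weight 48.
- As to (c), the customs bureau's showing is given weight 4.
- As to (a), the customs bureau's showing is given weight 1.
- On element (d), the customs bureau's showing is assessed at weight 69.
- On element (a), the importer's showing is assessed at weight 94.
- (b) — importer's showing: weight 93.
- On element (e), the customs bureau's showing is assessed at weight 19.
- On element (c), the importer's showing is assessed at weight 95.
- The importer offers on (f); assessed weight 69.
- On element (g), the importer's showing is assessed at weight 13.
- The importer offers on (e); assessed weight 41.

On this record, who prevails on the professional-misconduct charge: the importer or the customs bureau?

At Stage 1 the importer must meet the criminal standard (weight is at least 91): on (a) the weight is 94 less the opposing 1 gives net 93, ≥ 91, so (a) meets the standard; on (b) the weight is 93, which does reach 91, so (b) meets the standard; on (c) the weight is 95 less the opposing 4 gives net 91, ≥ 91, so (c) meets the standard.
  All elements met. The burden passes to the customs bureau.
At Stage 2 the customs bureau must meet a heightened civil standard (weight is at least 68): on (d) the weight is 69, which does reach 68, so (d) meets the standard.
  All elements met. The burden passes to the importer.
At Stage 3 the importer must meet a prima facie showing (weight is at least 25): on (e) the weight is 41 less the opposing 19 gives net 22, which does not reach 25, so (e) does not meet the standard.
  The importer does not carry Stage 3.
So the customs bureau prevails.

customs bureau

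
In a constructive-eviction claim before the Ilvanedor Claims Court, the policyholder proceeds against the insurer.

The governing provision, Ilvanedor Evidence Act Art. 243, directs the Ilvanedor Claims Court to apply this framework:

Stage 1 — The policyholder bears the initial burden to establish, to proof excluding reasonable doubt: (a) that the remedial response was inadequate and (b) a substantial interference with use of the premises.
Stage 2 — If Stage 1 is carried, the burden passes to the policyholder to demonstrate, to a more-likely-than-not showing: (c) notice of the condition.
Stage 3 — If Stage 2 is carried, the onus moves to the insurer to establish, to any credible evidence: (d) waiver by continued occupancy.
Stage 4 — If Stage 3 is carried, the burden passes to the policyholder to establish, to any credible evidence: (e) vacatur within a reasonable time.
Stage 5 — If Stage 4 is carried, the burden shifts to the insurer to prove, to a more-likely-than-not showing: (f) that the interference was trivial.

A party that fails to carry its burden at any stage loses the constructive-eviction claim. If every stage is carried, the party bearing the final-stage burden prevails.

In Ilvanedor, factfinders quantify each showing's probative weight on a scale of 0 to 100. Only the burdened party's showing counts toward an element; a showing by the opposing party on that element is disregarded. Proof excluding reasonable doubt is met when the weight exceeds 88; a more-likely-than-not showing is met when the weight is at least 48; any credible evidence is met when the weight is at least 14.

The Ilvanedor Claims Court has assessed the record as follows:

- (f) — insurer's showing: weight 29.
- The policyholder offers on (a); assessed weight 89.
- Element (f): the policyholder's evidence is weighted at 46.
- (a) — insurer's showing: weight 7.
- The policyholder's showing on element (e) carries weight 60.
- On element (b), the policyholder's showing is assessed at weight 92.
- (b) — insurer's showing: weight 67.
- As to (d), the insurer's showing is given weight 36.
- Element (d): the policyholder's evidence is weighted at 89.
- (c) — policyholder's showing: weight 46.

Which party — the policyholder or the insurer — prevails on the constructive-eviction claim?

Stage 1 (policyholder, proof excluding reasonable doubt, weight exceeds 88): (a) 89 (insurer's 7 disregarded) > 88 — meets; (b) 92 (insurer's 67 disregarded) > 88 — meets.
  Stage 1 is satisfied; the policyholder continues to bear the burden.
Stage 2 (policyholder, a more-likely-than-not showing, weight is at least 48): (c) 46 < 48 — fails.
  Not every element is met, so the policyholder fails to carry Stage 2.
The insurer prevails.

insurer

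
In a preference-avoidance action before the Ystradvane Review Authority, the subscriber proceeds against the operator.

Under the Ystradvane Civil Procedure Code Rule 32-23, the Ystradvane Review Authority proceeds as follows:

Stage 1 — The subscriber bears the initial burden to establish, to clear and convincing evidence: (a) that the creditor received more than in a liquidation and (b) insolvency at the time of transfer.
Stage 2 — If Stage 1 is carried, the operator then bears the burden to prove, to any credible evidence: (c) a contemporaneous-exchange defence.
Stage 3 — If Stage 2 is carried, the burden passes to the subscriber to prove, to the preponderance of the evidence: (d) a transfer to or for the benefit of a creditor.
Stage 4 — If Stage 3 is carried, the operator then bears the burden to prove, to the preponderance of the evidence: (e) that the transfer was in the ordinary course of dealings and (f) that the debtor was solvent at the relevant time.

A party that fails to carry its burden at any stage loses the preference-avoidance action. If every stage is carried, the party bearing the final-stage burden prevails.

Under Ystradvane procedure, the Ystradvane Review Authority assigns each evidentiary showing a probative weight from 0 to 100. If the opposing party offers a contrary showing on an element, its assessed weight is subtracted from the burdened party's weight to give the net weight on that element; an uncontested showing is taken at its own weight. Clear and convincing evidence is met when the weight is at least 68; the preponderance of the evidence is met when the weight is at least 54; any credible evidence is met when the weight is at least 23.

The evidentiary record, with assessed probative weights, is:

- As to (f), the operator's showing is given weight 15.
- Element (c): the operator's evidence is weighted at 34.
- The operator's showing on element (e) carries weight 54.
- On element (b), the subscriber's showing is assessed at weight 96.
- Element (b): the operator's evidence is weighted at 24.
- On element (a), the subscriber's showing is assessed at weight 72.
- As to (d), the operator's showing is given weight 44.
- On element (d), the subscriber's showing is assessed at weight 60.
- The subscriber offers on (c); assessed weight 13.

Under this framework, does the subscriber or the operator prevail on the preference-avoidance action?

Stage 1 — burden on subscriber; standard: clear and convincing evidence (weight is at least 68).
    (a): 72 ≥ 68 [met]
    (b): 96 − 24 = 72 ≥ 68 [met]
  Stage 1 is satisfied; the onus moves to the operator.
Stage 2 — burden on operator; standard: any credible evidence (weight is at least 23).
    (c): 34 − 13 = 21 < 23 [not met]
  Stage 2 not carried; the operator fails its burden.
The subscriber prevails.

subscriber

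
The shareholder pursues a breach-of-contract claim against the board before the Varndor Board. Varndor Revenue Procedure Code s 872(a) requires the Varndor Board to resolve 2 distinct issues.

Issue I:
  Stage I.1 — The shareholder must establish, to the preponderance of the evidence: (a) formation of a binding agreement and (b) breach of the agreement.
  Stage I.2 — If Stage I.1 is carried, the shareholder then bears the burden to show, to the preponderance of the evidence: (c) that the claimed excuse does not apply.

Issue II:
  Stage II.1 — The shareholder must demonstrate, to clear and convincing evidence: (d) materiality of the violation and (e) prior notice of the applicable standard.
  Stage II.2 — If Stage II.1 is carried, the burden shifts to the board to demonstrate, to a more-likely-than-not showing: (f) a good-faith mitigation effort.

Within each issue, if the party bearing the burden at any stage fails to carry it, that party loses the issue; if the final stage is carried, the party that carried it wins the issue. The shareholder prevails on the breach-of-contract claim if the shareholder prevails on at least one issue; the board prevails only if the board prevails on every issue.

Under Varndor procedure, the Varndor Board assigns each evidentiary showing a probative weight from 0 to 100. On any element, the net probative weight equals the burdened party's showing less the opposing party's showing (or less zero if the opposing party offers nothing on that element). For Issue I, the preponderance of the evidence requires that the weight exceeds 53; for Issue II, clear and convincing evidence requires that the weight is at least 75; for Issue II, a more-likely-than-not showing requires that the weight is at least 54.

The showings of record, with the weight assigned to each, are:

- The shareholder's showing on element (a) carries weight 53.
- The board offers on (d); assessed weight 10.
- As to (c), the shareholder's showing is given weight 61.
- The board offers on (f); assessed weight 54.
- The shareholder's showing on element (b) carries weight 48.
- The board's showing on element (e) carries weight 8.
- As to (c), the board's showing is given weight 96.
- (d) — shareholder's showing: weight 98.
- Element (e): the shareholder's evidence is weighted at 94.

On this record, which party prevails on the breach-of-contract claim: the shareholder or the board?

— Issue I —
Stage I.1 — burden on shareholder; standard: the preponderance of the evidence (weight exceeds 53).
    (a): 53 ≤ 53 [not met]
    (b): 48 ≤ 53 [not met]
  The shareholder does not carry Stage I.1.
The board prevails on this issue.
— Issue II —
Stage II.1 (shareholder, clear and convincing evidence, weight is at least 75): (d) net 98−10=88 ≥ 75 — meets; (e) net 94−8=86 ≥ 75 — meets.
  The shareholder carries Stage II.1; the board now bears the burden.
Stage II.2 (board, a more-likely-than-not showing, weight is at least 54): (f) 54 ≥ 54 — meets.
  All elements met at the final stage.
Every stage carried; the board prevails on this issue.
Per-issue: Issue I → board; Issue II → board. The shareholder must prevail on at least one issue; overall, the board prevails.

board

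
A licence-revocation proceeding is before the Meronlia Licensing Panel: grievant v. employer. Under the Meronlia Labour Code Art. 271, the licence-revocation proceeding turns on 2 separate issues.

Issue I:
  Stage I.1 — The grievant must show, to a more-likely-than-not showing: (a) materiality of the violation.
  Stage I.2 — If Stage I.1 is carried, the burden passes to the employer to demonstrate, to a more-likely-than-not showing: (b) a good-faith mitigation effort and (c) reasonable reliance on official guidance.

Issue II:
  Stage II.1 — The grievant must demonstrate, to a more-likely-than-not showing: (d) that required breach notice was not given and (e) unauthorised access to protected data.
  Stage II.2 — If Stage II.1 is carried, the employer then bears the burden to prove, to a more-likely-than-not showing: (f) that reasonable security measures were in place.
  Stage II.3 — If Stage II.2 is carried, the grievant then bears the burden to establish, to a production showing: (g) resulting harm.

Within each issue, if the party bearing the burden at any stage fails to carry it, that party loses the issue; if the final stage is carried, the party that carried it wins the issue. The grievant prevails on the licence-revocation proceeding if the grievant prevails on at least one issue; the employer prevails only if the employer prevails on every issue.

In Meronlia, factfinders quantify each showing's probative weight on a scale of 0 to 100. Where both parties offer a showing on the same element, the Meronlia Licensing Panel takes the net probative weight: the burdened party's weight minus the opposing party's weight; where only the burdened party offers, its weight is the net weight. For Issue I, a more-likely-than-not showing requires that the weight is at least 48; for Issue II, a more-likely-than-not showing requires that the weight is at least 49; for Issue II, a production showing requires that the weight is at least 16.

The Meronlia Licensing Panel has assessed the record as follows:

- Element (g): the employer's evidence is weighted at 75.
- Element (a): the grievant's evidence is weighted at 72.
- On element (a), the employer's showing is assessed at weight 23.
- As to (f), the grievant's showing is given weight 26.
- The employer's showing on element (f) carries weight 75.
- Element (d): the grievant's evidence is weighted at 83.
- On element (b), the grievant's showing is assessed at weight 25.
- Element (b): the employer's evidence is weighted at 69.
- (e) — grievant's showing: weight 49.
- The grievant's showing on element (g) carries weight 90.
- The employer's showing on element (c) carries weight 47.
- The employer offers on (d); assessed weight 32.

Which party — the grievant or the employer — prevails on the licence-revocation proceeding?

grievant

— Issue I —
At Stage I.1 the grievant must meet a more-likely-than-not showing (weight is at least 48): on (a) the weight is 72 less the opposing 23 gives net 49, which does reach 48, so (a) meets the standard.
  All elements met. The burden passes to the employer.
At Stage I.2 the employer must meet a more-likely-than-not showing (weight is at least 48): on (b) the weight is 69 less the opposing 25 gives net 44, which does not reach 48, so (b) does not meet the standard; on (c) the weight is 47, which does not reach 48, so (c) does not meet the standard.
  The employer does not carry Stage I.2.
The grievant prevails on this issue.
— Issue II —
At Stage II.1 the grievant must meet a more-likely-than-not showing (weight is at least 49): on (d) the weight is 83 less the opposing 32 gives net 51, which does reach 49, so (d) meets the standard; on (e) the weight is 49, which does reach 49, so (e) meets the standard.
  Stage II.1 carried; the burden shifts to the employer.
At Stage II.2 the employer must meet a more-likely-than-not showing (weight is at least 49): on (f) the weight is 75 less the opposing 26 gives net 49, ≥ 49, so (f) meets the standard.
  The employer carries Stage II.2; the grievant now bears the burden.
At Stage II.3 the grievant must meet a production showing (weight is at least 16): on (g) the weight is 90 less the opposing 75 gives net 15, which does not reach 16, so (g) does not meet the standard.
  The grievant does not carry Stage II.3.
The analysis ends at Stage II.3; the employer prevails on this issue.
Per-issue: Issue I → grievant; Issue II → employer. The grievant must prevail on at least one issue; overall, the grievant prevails.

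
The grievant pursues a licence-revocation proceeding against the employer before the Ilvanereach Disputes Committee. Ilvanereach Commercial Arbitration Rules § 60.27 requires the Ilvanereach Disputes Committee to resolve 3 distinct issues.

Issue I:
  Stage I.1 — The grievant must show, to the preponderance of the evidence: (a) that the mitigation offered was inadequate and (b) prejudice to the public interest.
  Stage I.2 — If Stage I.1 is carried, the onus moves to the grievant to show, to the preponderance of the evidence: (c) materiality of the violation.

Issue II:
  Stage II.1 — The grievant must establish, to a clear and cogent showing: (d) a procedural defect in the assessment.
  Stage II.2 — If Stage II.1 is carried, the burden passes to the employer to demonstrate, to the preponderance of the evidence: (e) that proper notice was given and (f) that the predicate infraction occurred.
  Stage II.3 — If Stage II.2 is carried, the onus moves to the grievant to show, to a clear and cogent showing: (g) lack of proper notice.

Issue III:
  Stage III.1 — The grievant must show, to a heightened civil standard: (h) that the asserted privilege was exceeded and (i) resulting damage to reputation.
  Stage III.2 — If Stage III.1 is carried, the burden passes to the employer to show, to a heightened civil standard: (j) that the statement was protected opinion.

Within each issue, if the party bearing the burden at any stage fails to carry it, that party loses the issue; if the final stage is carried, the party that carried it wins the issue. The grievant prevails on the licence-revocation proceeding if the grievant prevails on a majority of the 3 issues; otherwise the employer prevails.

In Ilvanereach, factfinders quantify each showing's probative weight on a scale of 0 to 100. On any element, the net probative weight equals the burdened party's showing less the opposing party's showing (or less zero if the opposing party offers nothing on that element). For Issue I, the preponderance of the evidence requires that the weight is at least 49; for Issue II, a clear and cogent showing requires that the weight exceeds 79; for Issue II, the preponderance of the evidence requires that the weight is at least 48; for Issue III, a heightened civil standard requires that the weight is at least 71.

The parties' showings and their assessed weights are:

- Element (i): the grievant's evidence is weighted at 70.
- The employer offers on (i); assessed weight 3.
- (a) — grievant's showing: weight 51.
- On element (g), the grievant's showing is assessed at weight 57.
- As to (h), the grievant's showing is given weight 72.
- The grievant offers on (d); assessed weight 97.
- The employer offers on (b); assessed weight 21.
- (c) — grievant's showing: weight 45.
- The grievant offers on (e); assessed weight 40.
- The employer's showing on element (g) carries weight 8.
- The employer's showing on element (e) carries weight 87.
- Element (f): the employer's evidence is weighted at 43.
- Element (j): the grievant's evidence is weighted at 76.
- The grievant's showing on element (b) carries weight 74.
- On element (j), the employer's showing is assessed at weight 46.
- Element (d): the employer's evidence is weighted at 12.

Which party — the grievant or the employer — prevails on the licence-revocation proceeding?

— Issue I —
At Stage I.1 the grievant must meet the preponderance of the evidence (weight is at least 49): on (a) the weight is 51, ≥ 49, so (a) meets the standard; on (b) the weight is 74 less the opposing 21 gives net 53, ≥ 49, so (b) meets the standard.
  All elements met. The grievant retains the burden for Stage I.2.
At Stage I.2 the grievant must meet the preponderance of the evidence (weight is at least 49): on (c) the weight is 45, which does not reach 49, so (c) does not meet the standard.
  The grievant does not carry Stage I.2.
So the employer prevails on this issue.
— Issue II —
At Stage II.1 the grievant must meet a clear and cogent showing (weight exceeds 79): on (d) the weight is 97 less the opposing 12 gives net 85, which does exceed 79, so (d) meets the standard.
  Stage II.1 is satisfied; the onus moves to the employer.
At Stage II.2 the employer must meet the preponderance of the evidence (weight is at least 48): on (e) the weight is 87 less the opposing 40 gives net 47, which does not reach 48, so (e) does not meet the standard; on (f) the weight is 43, which does not reach 48, so (f) does not meet the standard.
  Stage II.2 not carried; the employer fails its burden.
So the grievant prevails on this issue.
— Issue III —
Stage III.1 — burden on grievant; standard: a heightened civil standard (weight is at least 71).
    (h): 72 ≥ 71 [met]
    (i): 70 − 3 = 67 < 71 [not met]
  Not every element is met, so the grievant fails to carry Stage III.1.
So the employer prevails on this issue.
Per-issue: Issue I → employer; Issue II → grievant; Issue III → employer. The grievant must prevail on a majority of issues; overall, the employer prevails.

employer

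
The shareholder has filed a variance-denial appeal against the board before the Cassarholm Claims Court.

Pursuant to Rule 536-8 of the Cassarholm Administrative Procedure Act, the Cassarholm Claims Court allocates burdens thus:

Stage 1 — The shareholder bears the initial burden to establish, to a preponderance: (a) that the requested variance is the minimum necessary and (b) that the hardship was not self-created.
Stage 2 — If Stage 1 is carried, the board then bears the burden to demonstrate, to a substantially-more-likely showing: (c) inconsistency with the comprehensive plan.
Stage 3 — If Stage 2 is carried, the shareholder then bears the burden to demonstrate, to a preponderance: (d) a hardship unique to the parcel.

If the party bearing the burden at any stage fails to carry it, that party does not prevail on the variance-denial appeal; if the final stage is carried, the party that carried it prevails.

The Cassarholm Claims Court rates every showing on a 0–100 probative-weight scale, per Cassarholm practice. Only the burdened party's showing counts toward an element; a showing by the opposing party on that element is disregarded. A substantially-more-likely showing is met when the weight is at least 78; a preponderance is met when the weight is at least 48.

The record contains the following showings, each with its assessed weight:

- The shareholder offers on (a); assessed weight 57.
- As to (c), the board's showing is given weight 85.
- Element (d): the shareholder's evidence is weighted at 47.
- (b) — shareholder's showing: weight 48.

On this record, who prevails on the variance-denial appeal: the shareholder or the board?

board

Stage 1 — burden on shareholder; standard: a preponderance (weight is at least 48).
    (a): 57 ≥ 48 [met]
    (b): 48 ≥ 48 [met]
  All elements met. The burden passes to the board.
Stage 2 — burden on board; standard: a substantially-more-likely showing (weight is at least 78).
    (c): 85 ≥ 78 [met]
  Stage 2 carried; the burden shifts to the shareholder.
Stage 3 — burden on shareholder; standard: a preponderance (weight is at least 48).
    (d): 47 < 48 [not met]
  Stage 3 not carried; the shareholder fails its burden.
The analysis ends at Stage 3; the board prevails.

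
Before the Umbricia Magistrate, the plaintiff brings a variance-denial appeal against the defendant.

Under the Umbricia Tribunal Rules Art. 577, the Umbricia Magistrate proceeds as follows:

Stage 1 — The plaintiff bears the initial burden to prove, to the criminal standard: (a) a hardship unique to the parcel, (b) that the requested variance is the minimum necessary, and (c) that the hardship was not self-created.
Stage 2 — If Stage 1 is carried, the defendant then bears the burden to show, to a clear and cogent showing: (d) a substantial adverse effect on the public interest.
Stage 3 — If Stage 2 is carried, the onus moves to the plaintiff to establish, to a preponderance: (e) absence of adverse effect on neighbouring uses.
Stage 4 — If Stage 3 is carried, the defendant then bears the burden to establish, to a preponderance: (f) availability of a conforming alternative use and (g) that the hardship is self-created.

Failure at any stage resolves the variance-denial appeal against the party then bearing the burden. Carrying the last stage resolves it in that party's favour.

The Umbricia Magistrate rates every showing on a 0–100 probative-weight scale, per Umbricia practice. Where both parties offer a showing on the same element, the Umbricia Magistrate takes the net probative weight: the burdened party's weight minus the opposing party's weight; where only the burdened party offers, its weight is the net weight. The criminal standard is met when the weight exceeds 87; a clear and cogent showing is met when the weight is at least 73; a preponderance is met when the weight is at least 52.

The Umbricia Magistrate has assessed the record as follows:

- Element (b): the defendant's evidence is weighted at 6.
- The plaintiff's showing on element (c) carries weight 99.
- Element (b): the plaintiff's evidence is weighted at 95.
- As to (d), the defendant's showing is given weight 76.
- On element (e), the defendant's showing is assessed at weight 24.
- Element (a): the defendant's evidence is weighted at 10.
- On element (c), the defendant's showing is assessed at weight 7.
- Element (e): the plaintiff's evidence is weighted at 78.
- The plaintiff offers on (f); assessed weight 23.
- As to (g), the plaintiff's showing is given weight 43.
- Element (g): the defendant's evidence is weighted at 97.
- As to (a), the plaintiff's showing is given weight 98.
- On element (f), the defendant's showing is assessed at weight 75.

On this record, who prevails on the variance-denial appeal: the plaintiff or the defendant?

Stage 1 (plaintiff, the criminal standard, weight exceeds 87): (a) net 98−10=88 > 87 — meets; (b) net 95−6=89 > 87 — meets; (c) net 99−7=92 > 87 — meets.
  Stage 1 carried; the burden shifts to the defendant.
Stage 2 (defendant, a clear and cogent showing, weight is at least 73): (d) 76 ≥ 73 — meets.
  Stage 2 carried; the burden shifts to the plaintiff.
Stage 3 (plaintiff, a preponderance, weight is at least 52): (e) net 78−24=54 ≥ 52 — meets.
  All elements met. The burden passes to the defendant.
Stage 4 (defendant, a preponderance, weight is at least 52): (f) net 75−23=52 ≥ 52 — meets; (g) net 97−43=54 ≥ 52 — meets.
  All elements met at the final stage.
All stages carried — the defendant prevails.

defendant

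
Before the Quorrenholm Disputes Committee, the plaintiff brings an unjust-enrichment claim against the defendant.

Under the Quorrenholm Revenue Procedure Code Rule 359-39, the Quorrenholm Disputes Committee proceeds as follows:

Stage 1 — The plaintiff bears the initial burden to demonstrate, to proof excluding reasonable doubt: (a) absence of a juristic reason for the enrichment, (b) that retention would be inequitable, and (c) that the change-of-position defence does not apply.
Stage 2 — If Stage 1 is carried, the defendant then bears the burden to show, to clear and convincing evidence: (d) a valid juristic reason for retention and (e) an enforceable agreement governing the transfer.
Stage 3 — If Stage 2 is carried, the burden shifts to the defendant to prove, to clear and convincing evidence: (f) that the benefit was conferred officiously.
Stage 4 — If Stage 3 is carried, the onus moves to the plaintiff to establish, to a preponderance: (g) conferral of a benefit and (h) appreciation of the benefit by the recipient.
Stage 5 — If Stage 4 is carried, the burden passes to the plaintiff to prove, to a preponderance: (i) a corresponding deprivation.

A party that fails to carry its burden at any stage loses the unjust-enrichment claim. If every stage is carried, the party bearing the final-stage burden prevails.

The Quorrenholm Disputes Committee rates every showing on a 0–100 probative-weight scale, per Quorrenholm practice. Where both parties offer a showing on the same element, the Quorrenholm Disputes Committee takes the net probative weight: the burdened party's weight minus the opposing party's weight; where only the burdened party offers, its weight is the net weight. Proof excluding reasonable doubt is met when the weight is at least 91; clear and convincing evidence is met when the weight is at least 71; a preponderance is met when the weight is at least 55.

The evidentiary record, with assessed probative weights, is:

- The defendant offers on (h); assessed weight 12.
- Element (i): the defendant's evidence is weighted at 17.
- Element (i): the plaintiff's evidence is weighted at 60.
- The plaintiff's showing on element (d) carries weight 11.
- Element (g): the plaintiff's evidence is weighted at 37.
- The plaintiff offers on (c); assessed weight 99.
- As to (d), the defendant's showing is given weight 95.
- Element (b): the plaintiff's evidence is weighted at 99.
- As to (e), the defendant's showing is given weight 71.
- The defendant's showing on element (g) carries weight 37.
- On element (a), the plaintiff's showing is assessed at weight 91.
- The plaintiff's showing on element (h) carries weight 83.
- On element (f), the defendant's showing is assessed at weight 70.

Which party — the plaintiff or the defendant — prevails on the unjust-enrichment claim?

plaintiff

Stage 1 (plaintiff, proof excluding reasonable doubt, weight is at least 91): (a) 91 ≥ 91 — meets; (b) 99 ≥ 91 — meets; (c) 99 ≥ 91 — meets.
  Stage 1 carried; the burden shifts to the defendant.
Stage 2 (defendant, clear and convincing evidence, weight is at least 71): (d) net 95−11=84 ≥ 71 — meets; (e) 71 ≥ 71 — meets.
  All elements met. The defendant retains the burden for Stage 3.
Stage 3 (defendant, clear and convincing evidence, weight is at least 71): (f) 70 < 71 — fails.
  Not every element is met, so the defendant fails to carry Stage 3.
The plaintiff prevails.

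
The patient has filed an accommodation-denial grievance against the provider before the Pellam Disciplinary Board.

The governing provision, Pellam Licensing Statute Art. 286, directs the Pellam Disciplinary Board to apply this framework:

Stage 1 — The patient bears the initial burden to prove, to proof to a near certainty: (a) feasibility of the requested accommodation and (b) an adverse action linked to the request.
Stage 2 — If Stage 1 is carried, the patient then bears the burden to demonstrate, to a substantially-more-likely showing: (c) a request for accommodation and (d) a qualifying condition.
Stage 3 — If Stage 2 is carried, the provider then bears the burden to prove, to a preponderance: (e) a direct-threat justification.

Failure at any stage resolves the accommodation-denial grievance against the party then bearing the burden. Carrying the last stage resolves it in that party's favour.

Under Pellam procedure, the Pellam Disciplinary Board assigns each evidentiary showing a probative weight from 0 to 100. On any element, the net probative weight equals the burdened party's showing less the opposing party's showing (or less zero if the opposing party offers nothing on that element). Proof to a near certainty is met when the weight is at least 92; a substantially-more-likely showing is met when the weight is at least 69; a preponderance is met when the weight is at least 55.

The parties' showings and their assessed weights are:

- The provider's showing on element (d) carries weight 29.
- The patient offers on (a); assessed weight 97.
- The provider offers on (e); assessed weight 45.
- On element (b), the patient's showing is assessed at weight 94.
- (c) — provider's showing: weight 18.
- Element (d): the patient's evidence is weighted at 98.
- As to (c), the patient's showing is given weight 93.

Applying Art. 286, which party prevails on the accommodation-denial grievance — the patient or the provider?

At Stage 1 the patient must meet proof to a near certainty (weight is at least 92): on (a) the weight is 97, ≥ 92, so (a) meets the standard; on (b) the weight is 94, ≥ 92, so (b) meets the standard.
  All elements met. The patient retains the burden for Stage 2.
At Stage 2 the patient must meet a substantially-more-likely showing (weight is at least 69): on (c) the weight is 93 less the opposing 18 gives net 75, which does reach 69, so (c) meets the standard; on (d) the weight is 98 less the opposing 29 gives net 69, which does reach 69, so (d) meets the standard.
  The patient carries Stage 2; the provider now bears the burden.
At Stage 3 the provider must meet a preponderance (weight is at least 55): on (e) the weight is 45, < 55, so (e) does not meet the standard.
  Stage 3 not carried; the provider fails its burden.
The analysis ends at Stage 3; the patient prevails.

patient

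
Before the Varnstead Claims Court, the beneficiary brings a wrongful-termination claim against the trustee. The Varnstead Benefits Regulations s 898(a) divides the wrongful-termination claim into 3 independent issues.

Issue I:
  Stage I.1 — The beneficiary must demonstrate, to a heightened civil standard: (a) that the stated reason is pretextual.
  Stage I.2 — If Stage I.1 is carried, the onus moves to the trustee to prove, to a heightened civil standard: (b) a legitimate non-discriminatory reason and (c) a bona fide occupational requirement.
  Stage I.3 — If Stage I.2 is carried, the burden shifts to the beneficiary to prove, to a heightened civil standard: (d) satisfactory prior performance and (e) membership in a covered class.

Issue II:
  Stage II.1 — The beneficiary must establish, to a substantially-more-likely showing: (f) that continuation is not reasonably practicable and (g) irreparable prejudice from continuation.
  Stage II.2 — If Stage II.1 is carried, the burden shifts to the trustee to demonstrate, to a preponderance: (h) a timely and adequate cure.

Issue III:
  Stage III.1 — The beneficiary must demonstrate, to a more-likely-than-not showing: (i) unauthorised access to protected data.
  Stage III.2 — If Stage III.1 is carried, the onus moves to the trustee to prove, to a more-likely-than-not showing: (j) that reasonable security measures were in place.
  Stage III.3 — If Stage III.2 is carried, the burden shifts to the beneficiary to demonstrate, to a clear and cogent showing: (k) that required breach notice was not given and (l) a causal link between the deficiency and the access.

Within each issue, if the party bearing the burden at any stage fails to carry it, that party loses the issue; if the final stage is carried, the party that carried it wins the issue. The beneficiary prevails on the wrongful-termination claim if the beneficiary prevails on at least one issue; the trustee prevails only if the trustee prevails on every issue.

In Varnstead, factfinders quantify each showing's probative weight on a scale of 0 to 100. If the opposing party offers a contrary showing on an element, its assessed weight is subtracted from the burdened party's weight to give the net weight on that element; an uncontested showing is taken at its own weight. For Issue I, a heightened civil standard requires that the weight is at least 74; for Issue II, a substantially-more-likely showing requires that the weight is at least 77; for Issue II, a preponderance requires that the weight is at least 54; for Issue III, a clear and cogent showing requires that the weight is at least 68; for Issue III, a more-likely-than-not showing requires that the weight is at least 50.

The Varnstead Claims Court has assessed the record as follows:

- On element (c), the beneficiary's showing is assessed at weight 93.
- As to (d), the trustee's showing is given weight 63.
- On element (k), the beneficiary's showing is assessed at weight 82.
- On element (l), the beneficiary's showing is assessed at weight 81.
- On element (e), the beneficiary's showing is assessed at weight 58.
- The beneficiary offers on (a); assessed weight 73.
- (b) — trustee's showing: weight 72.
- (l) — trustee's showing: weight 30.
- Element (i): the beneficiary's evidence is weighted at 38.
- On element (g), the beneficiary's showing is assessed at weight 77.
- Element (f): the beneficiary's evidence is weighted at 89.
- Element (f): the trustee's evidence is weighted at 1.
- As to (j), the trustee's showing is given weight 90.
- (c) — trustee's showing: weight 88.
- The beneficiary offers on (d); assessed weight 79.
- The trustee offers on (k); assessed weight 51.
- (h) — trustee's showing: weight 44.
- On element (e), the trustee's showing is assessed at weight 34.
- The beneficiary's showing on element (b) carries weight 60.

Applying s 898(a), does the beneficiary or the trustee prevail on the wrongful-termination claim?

— Issue I —
At Stage I.1 the beneficiary must meet a heightened civil standard (weight is at least 74): on (a) the weight is 73, < 74, so (a) does not meet the standard.
  Stage I.1 not carried; the beneficiary fails its burden.
The analysis ends at Stage I.1; the trustee prevails on this issue.
— Issue II —
Stage II.1 (beneficiary, a substantially-more-likely showing, weight is at least 77): (f) net 89−1=88 ≥ 77 — meets; (g) 77 ≥ 77 — meets.
  All elements met. The burden passes to the trustee.
Stage II.2 (trustee, a preponderance, weight is at least 54): (h) 44 < 54 — fails.
  Stage II.2 not carried; the trustee fails its burden.
So the beneficiary prevails on this issue.
— Issue III —
Stage III.1 (beneficiary, a more-likely-than-not showing, weight is at least 50): (i) 38 < 50 — fails.
  The beneficiary does not carry Stage III.1.
The analysis ends at Stage III.1; the trustee prevails on this issue.
Per-issue: Issue I → trustee; Issue II → beneficiary; Issue III → trustee. The beneficiary must prevail on at least one issue; overall, the beneficiary prevails.

beneficiary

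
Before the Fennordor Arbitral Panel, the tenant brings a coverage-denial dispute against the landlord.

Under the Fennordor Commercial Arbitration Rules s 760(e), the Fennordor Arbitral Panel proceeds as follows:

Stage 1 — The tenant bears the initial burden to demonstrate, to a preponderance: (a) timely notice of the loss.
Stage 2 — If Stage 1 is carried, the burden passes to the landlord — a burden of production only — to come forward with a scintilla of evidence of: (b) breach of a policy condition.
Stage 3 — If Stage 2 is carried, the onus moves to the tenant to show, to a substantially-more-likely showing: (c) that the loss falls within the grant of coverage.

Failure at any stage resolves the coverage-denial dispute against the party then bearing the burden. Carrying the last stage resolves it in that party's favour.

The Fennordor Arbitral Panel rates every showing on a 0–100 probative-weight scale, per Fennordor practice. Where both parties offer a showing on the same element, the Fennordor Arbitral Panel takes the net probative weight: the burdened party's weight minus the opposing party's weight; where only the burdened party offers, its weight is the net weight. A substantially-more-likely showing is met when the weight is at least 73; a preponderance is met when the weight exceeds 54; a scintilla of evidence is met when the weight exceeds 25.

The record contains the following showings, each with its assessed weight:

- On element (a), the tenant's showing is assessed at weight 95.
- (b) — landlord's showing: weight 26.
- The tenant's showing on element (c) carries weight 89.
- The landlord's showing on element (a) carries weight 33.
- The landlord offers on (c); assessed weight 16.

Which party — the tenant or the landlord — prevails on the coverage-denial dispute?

tenant

At Stage 1 the tenant must meet a preponderance (weight exceeds 54): on (a) the weight is 95 less the opposing 33 gives net 62, which does exceed 54, so (a) meets the standard.
  All elements met. The burden passes to the landlord.
At Stage 2 the landlord must meet a scintilla of evidence (weight exceeds 25): on (b) the weight is 26, which does exceed 25, so (b) meets the standard.
  Stage 2 carried; the burden shifts to the tenant.
At Stage 3 the tenant must meet a substantially-more-likely showing (weight is at least 73): on (c) the weight is 89 less the opposing 16 gives net 73, which does reach 73, so (c) meets the standard.
  Stage 3 carried; the final stage is satisfied.
With every stage satisfied, the tenant prevails.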